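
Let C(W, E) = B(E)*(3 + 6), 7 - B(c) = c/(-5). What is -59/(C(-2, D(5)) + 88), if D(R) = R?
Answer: -59/160 ≈ -0.36875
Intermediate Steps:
B(c) = 7 + c/5 (B(c) = 7 - c/(-5) = 7 - c*(-1)/5 = 7 - (-1)*c/5 = 7 + c/5)
C(W, E) = 63 + 9*E/5 (C(W, E) = (7 + E/5)*(3 + 6) = (7 + E/5)*9 = 63 + 9*E/5)
-59/(C(-2, D(5)) + 88) = -59/((63 + (9/5)*5) + 88) = -59/((63 + 9) + 88) = -59/(72 + 88) = -59/160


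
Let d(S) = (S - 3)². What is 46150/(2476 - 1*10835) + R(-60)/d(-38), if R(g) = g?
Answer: -6006130/1080883 ≈ -5.5567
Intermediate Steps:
d(S) = (-3 + S)²
46150/(2476 - 1*10835) + R(-60)/d(-38) = 46150/(2476 - 1*10835) - 60/(-3 - 38)² = 46150/(2476 - 10835) - 60/((-41)²) = 46150/(-8359) - 60/1681 = 46150*(-1/8359) - 60*1/1681 = -3550/643 - 60/1681 = -6006130/1080883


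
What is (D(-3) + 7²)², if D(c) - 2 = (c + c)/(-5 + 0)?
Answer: 68121/25 ≈ 2724.8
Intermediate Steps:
D(c) = 2 - 2*c/5 (D(c) = 2 + (c + c)/(-5 + 0) = 2 + (2*c)/(-5) = 2 + (2*c)*(-⅕) = 2 - 2*c/5)
(D(-3) + 7²)² = ((2 - ⅖*(-3)) + 7²)² = ((2 + 6/5) + 49)² = (16/5 + 49)² = (261/5)² = 68121/25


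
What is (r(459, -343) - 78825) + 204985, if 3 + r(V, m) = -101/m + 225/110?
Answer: 951998379/7546 ≈ 1.2616e+5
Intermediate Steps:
r(V, m) = -21/22 - 101/m (r(V, m) = -3 + (-101/m + 225/110) = -3 + (-101/m + 225*(1/110)) = -3 + (-101/m + 45/22) = -3 + (45/22 - 101/m) = -21/22 - 101/m)
(r(459, -343) - 78825) + 204985 = ((-21/22 - 101/(-343)) - 78825) + 204985 = ((-21/22 - 101*(-1/343)) - 78825) + 204985 = ((-21/22 + 101/343) - 78825) + 204985 = (-4981/7546 - 78825) + 204985 = -594818431/7546 + 204985 = 951998379/7546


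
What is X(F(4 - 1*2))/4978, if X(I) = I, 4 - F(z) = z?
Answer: 1/2489 ≈ 0.00040177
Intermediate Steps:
F(z) = 4 - z
X(F(4 - 1*2))/4978 = (4 - (4 - 1*2))/4978 = (4 - (4 - 2))*(1/4978) = (4 - 1*2)*(1/4978) = (4 - 2)*(1/4978) = 2*(1/4978) = 1/2489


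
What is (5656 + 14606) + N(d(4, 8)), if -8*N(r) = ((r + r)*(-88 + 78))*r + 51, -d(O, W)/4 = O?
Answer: 167165/8 ≈ 20896.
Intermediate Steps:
d(O, W) = -4*O
N(r) = -51/8 + 5*r²/2 (N(r) = -(((r + r)*(-88 + 78))*r + 51)/8 = -(((2*r)*(-10))*r + 51)/8 = -((-20*r)*r + 51)/8 = -(-20*r² + 51)/8 = -(51 - 20*r²)/8 = -51/8 + 5*r²/2)
(5656 + 14606) + N(d(4, 8)) = (5656 + 14606) + (-51/8 + 5*(-4*4)²/2) = 20262 + (-51/8 + (5/2)*(-16)²) = 20262 + (-51/8 + (5/2)*256) = 20262 + (-51/8 + 640) = 20262 + 5069/8 = 167165/8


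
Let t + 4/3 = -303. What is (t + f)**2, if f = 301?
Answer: 100/9 ≈ 11.111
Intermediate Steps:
t = -913/3 (t = -4/3 - 303 = -913/3 ≈ -304.33)
(t + f)**2 = (-913/3 + 301)**2 = (-10/3)**2 = 100/9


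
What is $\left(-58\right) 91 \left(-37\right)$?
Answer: $195286$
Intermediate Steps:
$\left(-58\right) 91 \left(-37\right) = \left(-5278\right) \left(-37\right) = 195286$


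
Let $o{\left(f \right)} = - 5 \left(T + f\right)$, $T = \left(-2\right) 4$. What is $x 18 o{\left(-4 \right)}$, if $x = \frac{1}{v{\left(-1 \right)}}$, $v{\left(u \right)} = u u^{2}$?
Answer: $-1080$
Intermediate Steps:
$T = -8$
$v{\left(u \right)} = u^{3}$
$x = -1$ ($x = \frac{1}{\left(-1\right)^{3}} = \frac{1}{-1} = -1$)
$o{\left(f \right)} = 40 - 5 f$ ($o{\left(f \right)} = - 5 \left(-8 + f\right) = 40 - 5 f$)
$x 18 o{\left(-4 \right)} = \left(-1\right) 18 \left(40 - -20\right) = - 18 \left(40 + 20\right) = \left(-18\right) 60 = -1080$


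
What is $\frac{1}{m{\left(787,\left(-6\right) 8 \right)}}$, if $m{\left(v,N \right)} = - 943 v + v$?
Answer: $- \frac{1}{741354} \approx -1.3489 \cdot 10^{-6}$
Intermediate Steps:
$m{\left(v,N \right)} = - 942 v$
$\frac{1}{m{\left(787,\left(-6\right) 8 \right)}} = \frac{1}{\left(-942\right) 787} = \frac{1}{-741354} = - \frac{1}{741354}$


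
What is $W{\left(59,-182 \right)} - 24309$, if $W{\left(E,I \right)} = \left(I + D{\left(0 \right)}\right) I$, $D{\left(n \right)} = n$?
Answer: $8815$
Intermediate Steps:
$W{\left(E,I \right)} = I^{2}$ ($W{\left(E,I \right)} = \left(I + 0\right) I = I I = I^{2}$)
$W{\left(59,-182 \right)} - 24309 = \left(-182\right)^{2} - 24309 = 33124 - 24309 = 8815$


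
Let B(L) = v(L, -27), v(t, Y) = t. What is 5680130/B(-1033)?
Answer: -5680130/1033 ≈ -5498.7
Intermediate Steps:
B(L) = L
5680130/B(-1033) = 5680130/(-1033) = 5680130*(-1/1033) = -5680130/1033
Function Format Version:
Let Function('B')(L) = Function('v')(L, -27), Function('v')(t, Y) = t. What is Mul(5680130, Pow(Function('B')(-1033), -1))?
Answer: Rational(-5680130, 1033) ≈ -5498.7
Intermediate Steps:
Function('B')(L) = L
Mul(5680130, Pow(Function('B')(-1033), -1)) = Mul(5680130, Pow(-1033, -1)) = Mul(5680130, Rational(-1, 1033)) = Rational(-5680130, 1033)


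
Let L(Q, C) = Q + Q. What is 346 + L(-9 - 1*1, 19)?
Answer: 326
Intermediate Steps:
L(Q, C) = 2*Q
346 + L(-9 - 1*1, 19) = 346 + 2*(-9 - 1*1) = 346 + 2*(-9 - 1) = 346 + 2*(-10) = 346 - 20 = 326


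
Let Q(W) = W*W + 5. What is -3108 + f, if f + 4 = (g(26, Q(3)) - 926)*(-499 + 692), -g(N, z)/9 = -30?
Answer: -129720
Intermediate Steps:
Q(W) = 5 + W**2 (Q(W) = W**2 + 5 = 5 + W**2)
g(N, z) = 270 (g(N, z) = -9*(-30) = 270)
f = -126612 (f = -4 + (270 - 926)*(-499 + 692) = -4 - 656*193 = -4 - 126608 = -126612)
-3108 + f = -3108 - 126612 = -129720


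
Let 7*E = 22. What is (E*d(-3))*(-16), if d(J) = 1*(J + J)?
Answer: 2112/7 ≈ 301.71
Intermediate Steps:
E = 22/7 (E = (1/7)*22 = 22/7 ≈ 3.1429)
d(J) = 2*J (d(J) = 1*(2*J) = 2*J)
(E*d(-3))*(-16) = (22*(2*(-3))/7)*(-16) = ((22/7)*(-6))*(-16) = -132/7*(-16) = 2112/7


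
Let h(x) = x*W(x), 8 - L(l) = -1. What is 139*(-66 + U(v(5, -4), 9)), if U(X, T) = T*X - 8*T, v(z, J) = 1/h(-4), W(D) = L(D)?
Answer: -76867/4 ≈ -19217.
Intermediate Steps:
L(l) = 9 (L(l) = 8 - 1*(-1) = 8 + 1 = 9)
W(D) = 9
h(x) = 9*x (h(x) = x*9 = 9*x)
v(z, J) = -1/36 (v(z, J) = 1/(9*(-4)) = 1/(-36) = -1/36)
U(X, T) = -8*T + T*X
139*(-66 + U(v(5, -4), 9)) = 139*(-66 + 9*(-8 - 1/36)) = 139*(-66 + 9*(-289/36)) = 139*(-66 - 289/4) = 139*(-553/4) = -76867/4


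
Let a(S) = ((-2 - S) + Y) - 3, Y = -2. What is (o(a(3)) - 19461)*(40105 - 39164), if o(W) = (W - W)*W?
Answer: -18312801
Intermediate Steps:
a(S) = -7 - S (a(S) = ((-2 - S) - 2) - 3 = (-4 - S) - 3 = -7 - S)
o(W) = 0 (o(W) = 0*W = 0)
(o(a(3)) - 19461)*(40105 - 39164) = (0 - 19461)*(40105 - 39164) = -19461*941 = -18312801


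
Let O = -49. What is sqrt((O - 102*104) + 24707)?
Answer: 5*sqrt(562) ≈ 118.53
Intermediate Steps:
sqrt((O - 102*104) + 24707) = sqrt((-49 - 102*104) + 24707) = sqrt((-49 - 10608) + 24707) = sqrt(-10657 + 24707) = sqrt(14050) = 5*sqrt(562)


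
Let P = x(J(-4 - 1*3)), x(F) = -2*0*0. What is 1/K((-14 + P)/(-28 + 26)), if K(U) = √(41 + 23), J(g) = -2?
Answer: ⅛ ≈ 0.12500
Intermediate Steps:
x(F) = 0 (x(F) = 0*0 = 0)
P = 0
K(U) = 8 (K(U) = √64 = 8)
1/K((-14 + P)/(-28 + 26)) = 1/8 = ⅛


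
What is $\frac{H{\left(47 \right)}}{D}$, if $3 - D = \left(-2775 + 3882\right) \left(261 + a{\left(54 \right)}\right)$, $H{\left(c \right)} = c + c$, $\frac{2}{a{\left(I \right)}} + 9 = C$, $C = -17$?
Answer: $- \frac{1222}{3754905} \approx -0.00032544$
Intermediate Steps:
$a{\left(I \right)} = - \frac{1}{13}$ ($a{\left(I \right)} = \frac{2}{-9 - 17} = \frac{2}{-26} = 2 \left(- \frac{1}{26}\right) = - \frac{1}{13}$)
$H{\left(c \right)} = 2 c$
$D = - \frac{3754905}{13}$ ($D = 3 - \left(-2775 + 3882\right) \left(261 - \frac{1}{13}\right) = 3 - 1107 \cdot \frac{3392}{13} = 3 - \frac{3754944}{13} = - \frac{3754905}{13} \approx -2.8884 \cdot 10^{5}$)
$\frac{H{\left(47 \right)}}{D} = \frac{2 \cdot 47}{- \frac{3754905}{13}} = 94 \left(- \frac{13}{3754905}\right) = - \frac{1222}{3754905}$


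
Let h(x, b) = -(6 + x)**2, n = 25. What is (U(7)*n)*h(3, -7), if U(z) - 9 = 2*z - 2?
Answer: -42525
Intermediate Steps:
U(z) = 7 + 2*z (U(z) = 9 + (2*z - 2) = 9 + (-2 + 2*z) = 7 + 2*z)
(U(7)*n)*h(3, -7) = ((7 + 2*7)*25)*(-(6 + 3)**2) = ((7 + 14)*25)*(-1*9**2) = (21*25)*(-1*81) = 525*(-81) = -42525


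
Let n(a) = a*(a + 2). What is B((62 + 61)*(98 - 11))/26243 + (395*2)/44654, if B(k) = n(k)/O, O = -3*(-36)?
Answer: 40607832047/1004447076 ≈ 40.428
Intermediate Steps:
O = 108
n(a) = a*(2 + a)
B(k) = k*(2 + k)/108 (B(k) = (k*(2 + k))/108 = (k*(2 + k))*(1/108) = k*(2 + k)/108)
B((62 + 61)*(98 - 11))/26243 + (395*2)/44654 = (((62 + 61)*(98 - 11))*(2 + (62 + 61)*(98 - 11))/108)/26243 + (395*2)/44654 = ((123*87)*(2 + 123*87)/108)*(1/26243) + 790*(1/44654) = ((1/108)*10701*(2 + 10701))*(1/26243) + 395/22327 = ((1/108)*10701*10703)*(1/26243) + 395/22327 = (12725867/12)*(1/26243) + 395/22327 = 1817981/44988 + 395/22327 = 40607832047/1004447076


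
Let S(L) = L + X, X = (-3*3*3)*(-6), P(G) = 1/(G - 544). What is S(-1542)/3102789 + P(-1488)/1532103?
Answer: -1432088350423/3219902008420848 ≈ -0.00044476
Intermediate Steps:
P(G) = 1/(-544 + G)
X = 162 (X = -9*3*(-6) = -27*(-6) = 162)
S(L) = 162 + L (S(L) = L + 162 = 162 + L)
S(-1542)/3102789 + P(-1488)/1532103 = (162 - 1542)/3102789 + 1/(-544 - 1488*1532103) = -1380*1/3102789 + (1/1532103)/(-2032) = -460/1034263 - 1/2032*1/1532103 = -460/1034263 - 1/3113233296 = -1432088350423/3219902008420848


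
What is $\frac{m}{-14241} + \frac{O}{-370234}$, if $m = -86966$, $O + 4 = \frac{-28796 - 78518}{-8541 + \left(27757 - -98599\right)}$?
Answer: $\frac{1896694258603097}{310589934774555} \approx 6.1068$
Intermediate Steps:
$O = - \frac{578574}{117815}$ ($O = -4 + \frac{-28796 - 78518}{-8541 + \left(27757 - -98599\right)} = -4 - \frac{107314}{-8541 + \left(27757 + 98599\right)} = -4 - \frac{107314}{-8541 + 126356} = -4 - \frac{107314}{117815} = - \frac{578574}{117815} \approx -4.9109$)
$\frac{m}{-14241} + \frac{O}{-370234} = - \frac{86966}{-14241} - \frac{578574}{117815 \left(-370234\right)} = \left(-86966\right) \left(- \frac{1}{14241}\right) - - \frac{289287}{21809559355} = \frac{86966}{14241} + \frac{289287}{21809559355} = \frac{1896694258603097}{310589934774555}$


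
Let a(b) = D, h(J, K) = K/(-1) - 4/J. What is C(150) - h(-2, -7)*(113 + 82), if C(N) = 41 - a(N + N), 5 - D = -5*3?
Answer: -1734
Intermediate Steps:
h(J, K) = -K - 4/J (h(J, K) = K*(-1) - 4/J = -K - 4/J)
D = 20 (D = 5 - (-5)*3 = 5 - 1*(-15) = 5 + 15 = 20)
a(b) = 20
C(N) = 21 (C(N) = 41 - 1*20 = 41 - 20 = 21)
C(150) - h(-2, -7)*(113 + 82) = 21 - (-1*(-7) - 4/(-2))*(113 + 82) = 21 - (7 - 4*(-½))*195 = 21 - (7 + 2)*195 = 21 - 9*195 = 21 - 1*1755 = 21 - 1755 = -1734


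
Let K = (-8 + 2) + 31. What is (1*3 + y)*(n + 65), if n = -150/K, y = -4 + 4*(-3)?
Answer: -767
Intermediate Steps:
K = 25 (K = -6 + 31 = 25)
y = -16 (y = -4 - 12 = -16)
n = -6 (n = -150/25 = -150*1/25 = -6)
(1*3 + y)*(n + 65) = (1*3 - 16)*(-6 + 65) = (3 - 16)*59 = -13*59 = -767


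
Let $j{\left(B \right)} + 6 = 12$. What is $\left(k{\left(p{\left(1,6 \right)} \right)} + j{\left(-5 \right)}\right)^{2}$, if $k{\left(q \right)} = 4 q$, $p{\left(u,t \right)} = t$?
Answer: $900$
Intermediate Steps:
$j{\left(B \right)} = 6$ ($j{\left(B \right)} = -6 + 12 = 6$)
$\left(k{\left(p{\left(1,6 \right)} \right)} + j{\left(-5 \right)}\right)^{2} = \left(4 \cdot 6 + 6\right)^{2} = \left(24 + 6\right)^{2} = 30^{2} = 900$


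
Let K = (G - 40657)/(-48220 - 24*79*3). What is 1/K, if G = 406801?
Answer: -13477/91536 ≈ -0.14723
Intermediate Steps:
K = -91536/13477 (K = (406801 - 40657)/(-48220 - 24*79*3) = 366144/(-48220 - 1896*3) = 366144/(-48220 - 5688) = 366144/(-53908) = 366144*(-1/53908) = -91536/13477 ≈ -6.7920)
1/K = 1/(-91536/13477) = -13477/91536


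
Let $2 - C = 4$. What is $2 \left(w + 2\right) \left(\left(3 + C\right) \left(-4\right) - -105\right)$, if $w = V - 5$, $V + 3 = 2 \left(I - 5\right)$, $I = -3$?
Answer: $-4444$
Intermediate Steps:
$C = -2$ ($C = 2 - 4 = -2$)
$V = -19$ ($V = -3 + 2 \left(-3 - 5\right) = -3 + 2 \left(-8\right) = -3 - 16 = -19$)
$w = -24$ ($w = -19 - 5 = -24$)
$2 \left(w + 2\right) \left(\left(3 + C\right) \left(-4\right) - -105\right) = 2 \left(-24 + 2\right) \left(\left(3 - 2\right) \left(-4\right) - -105\right) = 2 \left(-22\right) \left(1 \left(-4\right) + 105\right) = - 44 \left(-4 + 105\right) = \left(-44\right) 101 = -4444$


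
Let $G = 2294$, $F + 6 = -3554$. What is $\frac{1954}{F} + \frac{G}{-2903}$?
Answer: $- \frac{6919551}{5167340} \approx -1.3391$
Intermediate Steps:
$F = -3560$ ($F = -6 - 3554 = -3560$)
$\frac{1954}{F} + \frac{G}{-2903} = \frac{1954}{-3560} + \frac{2294}{-2903} = 1954 \left(- \frac{1}{3560}\right) + 2294 \left(- \frac{1}{2903}\right) = - \frac{977}{1780} - \frac{2294}{2903} = - \frac{6919551}{5167340}$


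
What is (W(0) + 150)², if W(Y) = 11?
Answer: 25921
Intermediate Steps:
(W(0) + 150)² = (11 + 150)² = 161² = 25921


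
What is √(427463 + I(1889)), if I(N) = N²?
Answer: 6*√110994 ≈ 1998.9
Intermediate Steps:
√(427463 + I(1889)) = √(427463 + 1889²) = √(427463 + 3568321) = √3995784 = 6*√110994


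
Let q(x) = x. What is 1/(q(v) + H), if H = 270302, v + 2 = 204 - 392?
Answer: 1/270112 ≈ 3.7022e-6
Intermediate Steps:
v = -190 (v = -2 + (204 - 392) = -2 - 188 = -190)
1/(q(v) + H) = 1/(-190 + 270302) = 1/270112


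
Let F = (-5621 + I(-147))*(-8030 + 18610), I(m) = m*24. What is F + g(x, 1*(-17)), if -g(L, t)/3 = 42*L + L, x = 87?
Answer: -96807643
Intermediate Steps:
I(m) = 24*m
g(L, t) = -129*L (g(L, t) = -3*(42*L + L) = -129*L)
F = -96796420 (F = (-5621 + 24*(-147))*(-8030 + 18610) = (-5621 - 3528)*10580 = -9149*10580 = -96796420)
F + g(x, 1*(-17)) = -96796420 - 129*87 = -96796420 - 11223 = -96807643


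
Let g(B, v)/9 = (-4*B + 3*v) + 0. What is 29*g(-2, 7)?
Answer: 7569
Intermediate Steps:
g(B, v) = -36*B + 27*v (g(B, v) = 9*((-4*B + 3*v) + 0) = 9*(-4*B + 3*v) = -36*B + 27*v)
29*g(-2, 7) = 29*(-36*(-2) + 27*7) = 29*(72 + 189) = 29*261 = 7569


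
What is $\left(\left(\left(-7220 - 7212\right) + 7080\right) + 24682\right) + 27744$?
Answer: $45074$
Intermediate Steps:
$\left(\left(\left(-7220 - 7212\right) + 7080\right) + 24682\right) + 27744 = \left(\left(-14432 + 7080\right) + 24682\right) + 27744 = \left(-7352 + 24682\right) + 27744 = 17330 + 27744 = 45074$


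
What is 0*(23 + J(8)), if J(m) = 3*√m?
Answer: 0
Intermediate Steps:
0*(23 + J(8)) = 0*(23 + 3*√8) = 0*(23 + 3*(2*√2)) = 0*(23 + 6*√2) = 0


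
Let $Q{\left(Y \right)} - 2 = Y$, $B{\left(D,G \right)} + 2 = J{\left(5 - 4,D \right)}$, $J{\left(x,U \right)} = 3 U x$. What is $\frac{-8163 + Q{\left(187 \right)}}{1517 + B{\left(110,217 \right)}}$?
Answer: $- \frac{886}{205} \approx -4.322$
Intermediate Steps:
$J{\left(x,U \right)} = 3 U x$
$B{\left(D,G \right)} = -2 + 3 D$ ($B{\left(D,G \right)} = -2 + 3 D \left(5 - 4\right) = -2 + 3 D 1 = -2 + 3 D$)
$Q{\left(Y \right)} = 2 + Y$
$\frac{-8163 + Q{\left(187 \right)}}{1517 + B{\left(110,217 \right)}} = \frac{-8163 + \left(2 + 187\right)}{1517 + \left(-2 + 3 \cdot 110\right)} = \frac{-8163 + 189}{1517 + \left(-2 + 330\right)} = - \frac{7974}{1517 + 328} = - \frac{7974}{1845} = \left(-7974\right) \frac{1}{1845} = - \frac{886}{205}$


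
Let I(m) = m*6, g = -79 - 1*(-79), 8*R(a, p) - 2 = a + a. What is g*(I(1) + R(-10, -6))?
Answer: 0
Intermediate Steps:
R(a, p) = 1/4 + a/4 (R(a, p) = 1/4 + (a + a)/8 = 1/4 + (2*a)/8 = 1/4 + a/4)
g = 0 (g = -79 + 79 = 0)
I(m) = 6*m
g*(I(1) + R(-10, -6)) = 0*(6*1 + (1/4 + (1/4)*(-10))) = 0*(6 + (1/4 - 5/2)) = 0*(6 - 9/4) = 0*(15/4) = 0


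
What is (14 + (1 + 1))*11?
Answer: 176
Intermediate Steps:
(14 + (1 + 1))*11 = (14 + 2)*11 = 16*11 = 176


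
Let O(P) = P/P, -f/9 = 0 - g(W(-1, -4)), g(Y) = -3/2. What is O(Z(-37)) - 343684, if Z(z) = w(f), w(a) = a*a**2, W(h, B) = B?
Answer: -343683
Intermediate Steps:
g(Y) = -3/2 (g(Y) = -3*1/2 = -3/2)
f = -27/2 (f = -9*(0 - 1*(-3/2)) = -9*(0 + 3/2) = -9*3/2 = -27/2 ≈ -13.500)
w(a) = a**3
Z(z) = -19683/8 (Z(z) = (-27/2)**3 = -19683/8)
O(P) = 1
O(Z(-37)) - 343684 = 1 - 343684 = -343683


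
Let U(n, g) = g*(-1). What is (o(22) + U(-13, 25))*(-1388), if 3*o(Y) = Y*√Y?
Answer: 34700 - 30536*√22/3 ≈ -13042.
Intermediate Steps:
U(n, g) = -g
o(Y) = Y^(3/2)/3 (o(Y) = (Y*√Y)/3 = Y^(3/2)/3)
(o(22) + U(-13, 25))*(-1388) = (22^(3/2)/3 - 1*25)*(-1388) = ((22*√22)/3 - 25)*(-1388) = (22*√22/3 - 25)*(-1388) = (-25 + 22*√22/3)*(-1388) = 34700 - 30536*√22/3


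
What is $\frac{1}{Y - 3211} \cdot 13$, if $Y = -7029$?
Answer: $- \frac{13}{10240} \approx -0.0012695$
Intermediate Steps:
$\frac{1}{Y - 3211} \cdot 13 = \frac{1}{-7029 - 3211} \cdot 13 = \frac{1}{-10240} \cdot 13 = \left(- \frac{1}{10240}\right) 13 = - \frac{13}{10240}$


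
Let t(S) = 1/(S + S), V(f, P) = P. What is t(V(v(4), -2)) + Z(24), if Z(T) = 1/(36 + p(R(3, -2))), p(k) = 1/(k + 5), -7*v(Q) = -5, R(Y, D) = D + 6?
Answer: -289/1300 ≈ -0.22231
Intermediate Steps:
R(Y, D) = 6 + D
v(Q) = 5/7 (v(Q) = -⅐*(-5) = 5/7)
t(S) = 1/(2*S)
p(k) = 1/(5 + k)
Z(T) = 9/325 (Z(T) = 1/(36 + 1/(5 + (6 - 2))) = 1/(36 + 1/(5 + 4)) = 1/(36 + 1/9) = 1/(36 + ⅑) = 1/(325/9) = 9/325)
t(V(v(4), -2)) + Z(24) = (½)/(-2) + 9/325 = (½)*(-½) + 9/325 = -¼ + 9/325 = -289/1300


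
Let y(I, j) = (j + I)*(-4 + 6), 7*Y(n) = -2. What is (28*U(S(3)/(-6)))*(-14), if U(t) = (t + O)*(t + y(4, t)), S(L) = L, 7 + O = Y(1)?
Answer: 19838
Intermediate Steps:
Y(n) = -2/7 (Y(n) = (1/7)*(-2) = -2/7)
O = -51/7 (O = -7 - 2/7 = -51/7 ≈ -7.2857)
y(I, j) = 2*I + 2*j (y(I, j) = (I + j)*2 = 2*I + 2*j)
U(t) = (8 + 3*t)*(-51/7 + t) (U(t) = (t - 51/7)*(t + (2*4 + 2*t)) = (-51/7 + t)*(t + (8 + 2*t)) = (-51/7 + t)*(8 + 3*t) = (8 + 3*t)*(-51/7 + t))
(28*U(S(3)/(-6)))*(-14) = (28*(-408/7 + 3*(3/(-6))**2 - 291/(7*(-6))))*(-14) = (28*(-408/7 + 3*(3*(-1/6))**2 - 291*(-1)/(7*6)))*(-14) = (28*(-408/7 + 3*(-1/2)**2 - 97/7*(-1/2)))*(-14) = (28*(-408/7 + 3*(1/4) + 97/14))*(-14) = (28*(-408/7 + 3/4 + 97/14))*(-14) = (28*(-1417/28))*(-14) = -1417*(-14) = 19838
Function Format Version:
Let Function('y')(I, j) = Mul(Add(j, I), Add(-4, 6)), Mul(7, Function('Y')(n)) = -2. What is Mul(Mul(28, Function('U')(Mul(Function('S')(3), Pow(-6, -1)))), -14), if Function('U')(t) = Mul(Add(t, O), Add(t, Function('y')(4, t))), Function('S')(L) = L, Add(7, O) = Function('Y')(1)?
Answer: 19838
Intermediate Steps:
Function('Y')(n) = Rational(-2, 7) (Function('Y')(n) = Mul(Rational(1, 7), -2) = Rational(-2, 7))
O = Rational(-51, 7) (O = Add(-7, Rational(-2, 7)) = Rational(-51, 7) ≈ -7.2857)
Function('y')(I, j) = Add(Mul(2, I), Mul(2, j)) (Function('y')(I, j) = Mul(Add(I, j), 2) = Add(Mul(2, I), Mul(2, j)))
Function('U')(t) = Mul(Add(8, Mul(3, t)), Add(Rational(-51, 7), t)) (Function('U')(t) = Mul(Add(t, Rational(-51, 7)), Add(t, Add(Mul(2, 4), Mul(2, t)))) = Mul(Add(Rational(-51, 7), t), Add(t, Add(8, Mul(2, t)))) = Mul(Add(Rational(-51, 7), t), Add(8, Mul(3, t))) = Mul(Add(8, Mul(3, t)), Add(Rational(-51, 7), t)))
Mul(Mul(28, Function('U')(Mul(Function('S')(3), Pow(-6, -1)))), -14) = Mul(Mul(28, Add(Rational(-408, 7), Mul(3, Pow(Mul(3, Pow(-6, -1)), 2)), Mul(Rational(-97, 7), Mul(3, Pow(-6, -1))))), -14) = Mul(Mul(28, Add(Rational(-408, 7), Mul(3, Pow(Mul(3, Rational(-1, 6)), 2)), Mul(Rational(-97, 7), Mul(3, Rational(-1, 6))))), -14) = Mul(Mul(28, Add(Rational(-408, 7), Mul(3, Pow(Rational(-1, 2), 2)), Mul(Rational(-97, 7), Rational(-1, 2)))), -14) = Mul(Mul(28, Add(Rational(-408, 7), Mul(3, Rational(1, 4)), Rational(97, 14))), -14) = Mul(Mul(28, Add(Rational(-408, 7), Rational(3, 4), Rational(97, 14))), -14) = Mul(Mul(28, Rational(-1417, 28)), -14) = Mul(-1417, -14) = 19838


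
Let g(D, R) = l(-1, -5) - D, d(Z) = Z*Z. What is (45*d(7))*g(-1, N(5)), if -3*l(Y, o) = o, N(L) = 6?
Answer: 5880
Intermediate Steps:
l(Y, o) = -o/3
d(Z) = Z²
g(D, R) = 5/3 - D (g(D, R) = -⅓*(-5) - D = 5/3 - D)
(45*d(7))*g(-1, N(5)) = (45*7²)*(5/3 - 1*(-1)) = (45*49)*(5/3 + 1) = 2205*(8/3) = 5880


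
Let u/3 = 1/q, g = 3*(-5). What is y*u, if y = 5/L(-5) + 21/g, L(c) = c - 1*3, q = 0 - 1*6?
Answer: 81/80 ≈ 1.0125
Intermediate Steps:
g = -15
q = -6 (q = 0 - 6 = -6)
L(c) = -3 + c (L(c) = c - 3 = -3 + c)
y = -81/40 (y = 5/(-3 - 5) + 21/(-15) = 5/(-8) + 21*(-1/15) = 5*(-1/8) - 7/5 = -5/8 - 7/5 = -81/40 ≈ -2.0250)
u = -1/2 (u = 3/(-6) = 3*(-1/6) = -1/2 ≈ -0.50000)
y*u = -81/40*(-1/2) = 81/80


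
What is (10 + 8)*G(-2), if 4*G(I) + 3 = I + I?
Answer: -63/2 ≈ -31.500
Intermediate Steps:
G(I) = -3/4 + I/2 (G(I) = -3/4 + (I + I)/4 = -3/4 + (2*I)/4 = -3/4 + I/2)
(10 + 8)*G(-2) = (10 + 8)*(-3/4 + (1/2)*(-2)) = 18*(-3/4 - 1) = 18*(-7/4) = -63/2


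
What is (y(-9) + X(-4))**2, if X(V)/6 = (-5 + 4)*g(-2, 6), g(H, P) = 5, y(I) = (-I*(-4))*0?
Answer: 900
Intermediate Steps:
y(I) = 0 (y(I) = (4*I)*0 = 0)
X(V) = -30 (X(V) = 6*((-5 + 4)*5) = 6*(-1*5) = 6*(-5) = -30)
(y(-9) + X(-4))**2 = (0 - 30)**2 = (-30)**2 = 900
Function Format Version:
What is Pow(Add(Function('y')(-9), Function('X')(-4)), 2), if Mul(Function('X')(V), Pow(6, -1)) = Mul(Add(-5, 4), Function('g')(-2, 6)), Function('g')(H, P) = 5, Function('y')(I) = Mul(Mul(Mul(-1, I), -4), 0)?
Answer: 900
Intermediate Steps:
Function('y')(I) = 0 (Function('y')(I) = Mul(Mul(4, I), 0) = 0)
Function('X')(V) = -30 (Function('X')(V) = Mul(6, Mul(Add(-5, 4), 5)) = Mul(6, Mul(-1, 5)) = Mul(6, -5) = -30)
Pow(Add(Function('y')(-9), Function('X')(-4)), 2) = Pow(Add(0, -30), 2) = Pow(-30, 2) = 900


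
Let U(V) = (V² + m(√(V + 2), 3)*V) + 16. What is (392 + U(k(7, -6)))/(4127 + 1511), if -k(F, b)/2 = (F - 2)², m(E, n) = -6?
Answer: 1604/2819 ≈ 0.56900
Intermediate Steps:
k(F, b) = -2*(-2 + F)² (k(F, b) = -2*(F - 2)² = -2*(-2 + F)²)
U(V) = 16 + V² - 6*V (U(V) = (V² - 6*V) + 16 = 16 + V² - 6*V)
(392 + U(k(7, -6)))/(4127 + 1511) = (392 + (16 + (-2*(-2 + 7)²)² - (-12)*(-2 + 7)²))/(4127 + 1511) = (392 + (16 + (-2*5²)² - (-12)*5²))/5638 = (392 + (16 + (-2*25)² - (-12)*25))*(1/5638) = (392 + (16 + (-50)² - 6*(-50)))*(1/5638) = (392 + (16 + 2500 + 300))*(1/5638) = (392 + 2816)*(1/5638) = 3208*(1/5638) = 1604/2819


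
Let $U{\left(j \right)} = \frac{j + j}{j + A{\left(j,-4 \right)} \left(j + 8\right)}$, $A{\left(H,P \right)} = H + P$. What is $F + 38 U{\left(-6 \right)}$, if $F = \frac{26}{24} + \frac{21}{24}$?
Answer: $\frac{6083}{312} \approx 19.497$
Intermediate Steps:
$F = \frac{47}{24}$ ($F = 26 \cdot \frac{1}{24} + 21 \cdot \frac{1}{24} = \frac{13}{12} + \frac{7}{8} = \frac{47}{24} \approx 1.9583$)
$U{\left(j \right)} = \frac{2 j}{j + \left(-4 + j\right) \left(8 + j\right)}$ ($U{\left(j \right)} = \frac{j + j}{j + \left(j - 4\right) \left(j + 8\right)} = \frac{2 j}{j + \left(-4 + j\right) \left(8 + j\right)}$)
$F + 38 U{\left(-6 \right)} = \frac{47}{24} + 38 \cdot 2 \left(-6\right) \frac{1}{-32 + \left(-6\right)^{2} + 5 \left(-6\right)} = \frac{47}{24} + 38 \cdot 2 \left(-6\right) \frac{1}{-32 + 36 - 30} = \frac{47}{24} + 38 \cdot 2 \left(-6\right) \frac{1}{-26} = \frac{47}{24} + 38 \cdot 2 \left(-6\right) \left(- \frac{1}{26}\right) = \frac{47}{24} + 38 \cdot \frac{6}{13} = \frac{47}{24} + \frac{228}{13} = \frac{6083}{312}$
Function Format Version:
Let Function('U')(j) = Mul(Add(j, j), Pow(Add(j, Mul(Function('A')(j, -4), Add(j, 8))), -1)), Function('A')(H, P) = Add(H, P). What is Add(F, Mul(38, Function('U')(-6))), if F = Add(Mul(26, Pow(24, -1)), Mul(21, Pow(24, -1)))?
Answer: Rational(6083, 312) ≈ 19.497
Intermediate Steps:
F = Rational(47, 24) (F = Add(Mul(26, Rational(1, 24)), Mul(21, Rational(1, 24))) = Add(Rational(13, 12), Rational(7, 8)) = Rational(47, 24) ≈ 1.9583)
Function('U')(j) = Mul(2, j, Pow(Add(j, Mul(Add(-4, j), Add(8, j))), -1)) (Function('U')(j) = Mul(Add(j, j), Pow(Add(j, Mul(Add(j, -4), Add(j, 8))), -1)) = Mul(Mul(2, j), Pow(Add(j, Mul(Add(-4, j), Add(8, j))), -1)) = Mul(2, j, Pow(Add(j, Mul(Add(-4, j), Add(8, j))), -1)))
Add(F, Mul(38, Function('U')(-6))) = Add(Rational(47, 24), Mul(38, Mul(2, -6, Pow(Add(-32, Pow(-6, 2), Mul(5, -6)), -1)))) = Add(Rational(47, 24), Mul(38, Mul(2, -6, Pow(Add(-32, 36, -30), -1)))) = Add(Rational(47, 24), Mul(38, Mul(2, -6, Pow(-26, -1)))) = Add(Rational(47, 24), Mul(38, Mul(2, -6, Rational(-1, 26)))) = Add(Rational(47, 24), Mul(38, Rational(6, 13))) = Add(Rational(47, 24), Rational(228, 13)) = Rational(6083, 312)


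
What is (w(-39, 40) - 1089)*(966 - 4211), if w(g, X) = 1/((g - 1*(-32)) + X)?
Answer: 10601120/3 ≈ 3.5337e+6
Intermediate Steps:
w(g, X) = 1/(32 + X + g) (w(g, X) = 1/((g + 32) + X) = 1/((32 + g) + X) = 1/(32 + X + g))
(w(-39, 40) - 1089)*(966 - 4211) = (1/(32 + 40 - 39) - 1089)*(966 - 4211) = (1/33 - 1089)*(-3245) = -35936/33*(-3245) = 10601120/3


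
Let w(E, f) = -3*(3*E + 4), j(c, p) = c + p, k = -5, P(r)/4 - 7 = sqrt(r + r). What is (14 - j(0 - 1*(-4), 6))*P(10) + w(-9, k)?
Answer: 181 + 32*sqrt(5) ≈ 252.55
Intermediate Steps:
P(r) = 28 + 4*sqrt(2)*sqrt(r) (P(r) = 28 + 4*sqrt(r + r) = 28 + 4*sqrt(2*r) = 28 + 4*(sqrt(2)*sqrt(r)) = 28 + 4*sqrt(2)*sqrt(r))
w(E, f) = -12 - 9*E (w(E, f) = -3*(4 + 3*E) = -12 - 9*E)
(14 - j(0 - 1*(-4), 6))*P(10) + w(-9, k) = (14 - ((0 - 1*(-4)) + 6))*(28 + 4*sqrt(2)*sqrt(10)) + (-12 - 9*(-9)) = (14 - ((0 + 4) + 6))*(28 + 8*sqrt(5)) + (-12 + 81) = (14 - (4 + 6))*(28 + 8*sqrt(5)) + 69 = (14 - 1*10)*(28 + 8*sqrt(5)) + 69 = (14 - 10)*(28 + 8*sqrt(5)) + 69 = 4*(28 + 8*sqrt(5)) + 69 = (112 + 32*sqrt(5)) + 69 = 181 + 32*sqrt(5)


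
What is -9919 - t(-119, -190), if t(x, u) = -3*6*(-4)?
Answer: -9991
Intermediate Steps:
t(x, u) = 72 (t(x, u) = -18*(-4) = 72)
-9919 - t(-119, -190) = -9919 - 1*72 = -9919 - 72 = -9991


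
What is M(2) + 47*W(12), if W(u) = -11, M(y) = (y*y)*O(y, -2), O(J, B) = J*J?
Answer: -501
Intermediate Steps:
O(J, B) = J**2
M(y) = y**4 (M(y) = (y*y)*y**2 = y**2*y**2 = y**4)
M(2) + 47*W(12) = 2**4 + 47*(-11) = 16 - 517 = -501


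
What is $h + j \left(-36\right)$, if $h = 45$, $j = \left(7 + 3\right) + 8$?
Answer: $-603$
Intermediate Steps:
$j = 18$ ($j = 10 + 8 = 18$)
$h + j \left(-36\right) = 45 + 18 \left(-36\right) = 45 - 648 = -603$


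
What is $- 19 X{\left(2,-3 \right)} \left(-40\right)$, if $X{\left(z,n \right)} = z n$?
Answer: $-4560$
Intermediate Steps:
$X{\left(z,n \right)} = n z$
$- 19 X{\left(2,-3 \right)} \left(-40\right) = - 19 \left(\left(-3\right) 2\right) \left(-40\right) = \left(-19\right) \left(-6\right) \left(-40\right) = 114 \left(-40\right) = -4560$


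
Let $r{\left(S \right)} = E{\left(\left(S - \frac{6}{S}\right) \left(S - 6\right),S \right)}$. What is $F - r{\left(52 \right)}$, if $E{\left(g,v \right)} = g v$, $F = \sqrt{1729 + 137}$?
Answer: $-124108 + \sqrt{1866} \approx -1.2406 \cdot 10^{5}$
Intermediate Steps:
$F = \sqrt{1866} \approx 43.197$
$r{\left(S \right)} = S \left(-6 + S\right) \left(S - \frac{6}{S}\right)$ ($r{\left(S \right)} = \left(S - \frac{6}{S}\right) \left(S - 6\right) S = \left(S - \frac{6}{S}\right) \left(-6 + S\right) S = \left(-6 + S\right) \left(S - \frac{6}{S}\right) S = S \left(-6 + S\right) \left(S - \frac{6}{S}\right)$)
$F - r{\left(52 \right)} = \sqrt{1866} - \left(36 + 52 \left(-6 + 52^{2} - 312\right)\right) = \sqrt{1866} - \left(36 + 52 \left(-6 + 2704 - 312\right)\right) = \sqrt{1866} - \left(36 + 52 \cdot 2386\right) = \sqrt{1866} - \left(36 + 124072\right) = \sqrt{1866} - 124108 = -124108 + \sqrt{1866}$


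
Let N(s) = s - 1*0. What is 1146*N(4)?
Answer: 4584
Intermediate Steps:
N(s) = s (N(s) = s + 0 = s)
1146*N(4) = 1146*4 = 4584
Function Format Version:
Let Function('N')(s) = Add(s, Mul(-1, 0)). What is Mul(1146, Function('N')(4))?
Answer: 4584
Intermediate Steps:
Function('N')(s) = s (Function('N')(s) = Add(s, 0) = s)
Mul(1146, Function('N')(4)) = Mul(1146, 4) = 4584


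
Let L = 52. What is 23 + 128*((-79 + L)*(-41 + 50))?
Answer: -31081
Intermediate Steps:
23 + 128*((-79 + L)*(-41 + 50)) = 23 + 128*((-79 + 52)*(-41 + 50)) = 23 + 128*(-27*9) = 23 + 128*(-243) = 23 - 31104 = -31081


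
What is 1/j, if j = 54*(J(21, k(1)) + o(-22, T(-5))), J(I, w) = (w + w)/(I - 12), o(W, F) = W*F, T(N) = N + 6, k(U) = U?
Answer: -1/1176 ≈ -0.00085034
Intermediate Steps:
T(N) = 6 + N
o(W, F) = F*W
J(I, w) = 2*w/(-12 + I) (J(I, w) = (2*w)/(-12 + I) = 2*w/(-12 + I))
j = -1176 (j = 54*(2*1/(-12 + 21) + (6 - 5)*(-22)) = 54*(2*1/9 + 1*(-22)) = 54*(2*1*(⅑) - 22) = 54*(2/9 - 22) = 54*(-196/9) = -1176)
1/j = 1/(-1176) = -1/1176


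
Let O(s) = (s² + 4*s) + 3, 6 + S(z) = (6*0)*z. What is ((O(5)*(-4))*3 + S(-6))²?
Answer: 338724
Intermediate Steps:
S(z) = -6 (S(z) = -6 + (6*0)*z = -6 + 0*z = -6 + 0 = -6)
O(s) = 3 + s² + 4*s
((O(5)*(-4))*3 + S(-6))² = (((3 + 5² + 4*5)*(-4))*3 - 6)² = (((3 + 25 + 20)*(-4))*3 - 6)² = ((48*(-4))*3 - 6)² = (-192*3 - 6)² = (-576 - 6)² = (-582)² = 338724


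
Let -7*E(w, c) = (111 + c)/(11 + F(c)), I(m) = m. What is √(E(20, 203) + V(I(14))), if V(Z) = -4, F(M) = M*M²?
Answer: 3*I*√381005743385393/29279033 ≈ 2.0*I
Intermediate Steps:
F(M) = M³
E(w, c) = -(111 + c)/(7*(11 + c³))
√(E(20, 203) + V(I(14))) = √((-111 - 1*203)/(7*(11 + 203³)) - 4) = √((-111 - 203)/(7*(11 + 8365427)) - 4) = √((⅐)*(-314)/8365438 - 4) = √((⅐)*(1/8365438)*(-314) - 4) = √(-157/29279033 - 4) = √(-117116289/29279033) = 3*I*√381005743385393/29279033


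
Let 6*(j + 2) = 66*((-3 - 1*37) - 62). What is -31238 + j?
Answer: -32362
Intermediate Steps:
j = -1124 (j = -2 + (66*((-3 - 1*37) - 62))/6 = -2 + (66*((-3 - 37) - 62))/6 = -2 + (66*(-40 - 62))/6 = -2 + (66*(-102))/6 = -2 + (⅙)*(-6732) = -2 - 1122 = -1124)
-31238 + j = -31238 - 1124 = -32362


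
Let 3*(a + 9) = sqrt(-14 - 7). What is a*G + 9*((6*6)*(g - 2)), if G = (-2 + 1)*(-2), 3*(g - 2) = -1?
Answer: -126 + 2*I*sqrt(21)/3 ≈ -126.0 + 3.055*I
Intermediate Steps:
g = 5/3 (g = 2 + (1/3)*(-1) = 2 - 1/3 = 5/3 ≈ 1.6667)
G = 2 (G = -1*(-2) = 2)
a = -9 + I*sqrt(21)/3 (a = -9 + sqrt(-14 - 7)/3 = -9 + sqrt(-21)/3 = -9 + (I*sqrt(21))/3 = -9 + I*sqrt(21)/3 ≈ -9.0 + 1.5275*I)
a*G + 9*((6*6)*(g - 2)) = (-9 + I*sqrt(21)/3)*2 + 9*((6*6)*(5/3 - 2)) = (-18 + 2*I*sqrt(21)/3) + 9*(36*(-1/3)) = (-18 + 2*I*sqrt(21)/3) + 9*(-12) = (-18 + 2*I*sqrt(21)/3) - 108 = -126 + 2*I*sqrt(21)/3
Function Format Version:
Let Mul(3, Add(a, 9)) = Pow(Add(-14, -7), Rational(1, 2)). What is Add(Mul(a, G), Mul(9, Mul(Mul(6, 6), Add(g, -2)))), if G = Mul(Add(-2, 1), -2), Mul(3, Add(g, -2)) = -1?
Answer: Add(-126, Mul(Rational(2, 3), I, Pow(21, Rational(1, 2)))) ≈ Add(-126.00, Mul(3.0550, I))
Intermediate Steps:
g = Rational(5, 3) (g = Add(2, Mul(Rational(1, 3), -1)) = Add(2, Rational(-1, 3)) = Rational(5, 3) ≈ 1.6667)
G = 2 (G = Mul(-1, -2) = 2)
a = Add(-9, Mul(Rational(1, 3), I, Pow(21, Rational(1, 2)))) (a = Add(-9, Mul(Rational(1, 3), Pow(Add(-14, -7), Rational(1, 2)))) = Add(-9, Mul(Rational(1, 3), Pow(-21, Rational(1, 2)))) = Add(-9, Mul(Rational(1, 3), Mul(I, Pow(21, Rational(1, 2))))) = Add(-9, Mul(Rational(1, 3), I, Pow(21, Rational(1, 2)))) ≈ Add(-9.0000, Mul(1.5275, I)))
Add(Mul(a, G), Mul(9, Mul(Mul(6, 6), Add(g, -2)))) = Add(Mul(Add(-9, Mul(Rational(1, 3), I, Pow(21, Rational(1, 2)))), 2), Mul(9, Mul(Mul(6, 6), Add(Rational(5, 3), -2)))) = Add(Add(-18, Mul(Rational(2, 3), I, Pow(21, Rational(1, 2)))), Mul(9, Mul(36, Rational(-1, 3)))) = Add(Add(-18, Mul(Rational(2, 3), I, Pow(21, Rational(1, 2)))), Mul(9, -12)) = Add(Add(-18, Mul(Rational(2, 3), I, Pow(21, Rational(1, 2)))), -108) = Add(-126, Mul(Rational(2, 3), I, Pow(21, Rational(1, 2))))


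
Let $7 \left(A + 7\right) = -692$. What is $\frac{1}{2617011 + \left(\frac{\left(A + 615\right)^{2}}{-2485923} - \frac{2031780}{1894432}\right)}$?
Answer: $\frac{1748190848152}{4575032622479476221} \approx 3.8212 \cdot 10^{-7}$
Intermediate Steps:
$A = - \frac{741}{7}$ ($A = -7 + \frac{1}{7} \left(-692\right) = -7 - \frac{692}{7} = - \frac{741}{7} \approx -105.86$)
$\frac{1}{2617011 + \left(\frac{\left(A + 615\right)^{2}}{-2485923} - \frac{2031780}{1894432}\right)} = \frac{1}{2617011 - \left(\frac{507945}{473608} - \frac{\left(- \frac{741}{7} + 615\right)^{2}}{-2485923}\right)} = \frac{1}{2617011 - \left(\frac{507945}{473608} - \left(\frac{3564}{7}\right)^{2} \left(- \frac{1}{2485923}\right)\right)} = \frac{1}{2617011 + \left(\frac{12702096}{49} \left(- \frac{1}{2485923}\right) - \frac{507945}{473608}\right)} = \frac{1}{2617011 - \frac{2057233637451}{1748190848152}} = \frac{1}{\frac{4575032622479476221}{1748190848152}} = \frac{1748190848152}{4575032622479476221}$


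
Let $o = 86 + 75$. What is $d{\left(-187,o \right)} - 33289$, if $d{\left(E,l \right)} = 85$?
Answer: $-33204$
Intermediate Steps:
$o = 161$
$d{\left(-187,o \right)} - 33289 = 85 - 33289 = -33204$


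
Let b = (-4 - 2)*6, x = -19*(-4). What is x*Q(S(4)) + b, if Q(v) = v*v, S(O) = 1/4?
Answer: -125/4 ≈ -31.250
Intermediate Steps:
x = 76
S(O) = ¼
Q(v) = v²
b = -36 (b = -6*6 = -36)
x*Q(S(4)) + b = 76*(¼)² - 36 = 76*(1/16) - 36 = 19/4 - 36 = -125/4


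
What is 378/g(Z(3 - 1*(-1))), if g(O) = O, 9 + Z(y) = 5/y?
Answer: -1512/31 ≈ -48.774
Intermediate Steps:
Z(y) = -9 + 5/y
378/g(Z(3 - 1*(-1))) = 378/(-9 + 5/(3 - 1*(-1))) = 378/(-9 + 5/(3 + 1)) = 378/(-9 + 5/4) = 378/(-31/4) = 378*(-4/31) = -1512/31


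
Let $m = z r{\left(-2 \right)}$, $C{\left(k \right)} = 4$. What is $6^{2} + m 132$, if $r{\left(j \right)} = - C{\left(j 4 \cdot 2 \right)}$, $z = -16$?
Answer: $8484$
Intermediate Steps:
$r{\left(j \right)} = -4$ ($r{\left(j \right)} = \left(-1\right) 4 = -4$)
$m = 64$ ($m = \left(-16\right) \left(-4\right) = 64$)
$6^{2} + m 132 = 6^{2} + 64 \cdot 132 = 36 + 8448 = 8484$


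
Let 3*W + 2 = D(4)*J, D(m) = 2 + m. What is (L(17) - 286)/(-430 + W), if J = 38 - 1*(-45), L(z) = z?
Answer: 807/794 ≈ 1.0164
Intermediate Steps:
J = 83 (J = 38 + 45 = 83)
W = 496/3 (W = -⅔ + ((2 + 4)*83)/3 = -⅔ + (6*83)/3 = -⅔ + (⅓)*498 = -⅔ + 166 = 496/3 ≈ 165.33)
(L(17) - 286)/(-430 + W) = (17 - 286)/(-430 + 496/3) = -269/(-794/3) = -269*(-3/794) = 807/794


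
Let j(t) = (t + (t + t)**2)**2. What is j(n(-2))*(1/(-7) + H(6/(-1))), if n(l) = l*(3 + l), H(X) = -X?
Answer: 1148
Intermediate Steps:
j(t) = (t + 4*t**2)**2 (j(t) = (t + (2*t)**2)**2 = (t + 4*t**2)**2)
j(n(-2))*(1/(-7) + H(6/(-1))) = ((-2*(3 - 2))**2*(1 + 4*(-2*(3 - 2)))**2)*(1/(-7) - 6/(-1)) = ((-2*1)**2*(1 + 4*(-2*1))**2)*(-1/7 - 6*(-1)) = ((-2)**2*(1 + 4*(-2))**2)*(-1/7 - 1*(-6)) = (4*(1 - 8)**2)*(-1/7 + 6) = (4*(-7)**2)*(41/7) = (4*49)*(41/7) = 196*(41/7) = 1148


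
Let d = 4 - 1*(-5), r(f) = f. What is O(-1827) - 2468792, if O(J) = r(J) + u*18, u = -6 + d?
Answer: -2470565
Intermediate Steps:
d = 9 (d = 4 + 5 = 9)
u = 3 (u = -6 + 9 = 3)
O(J) = 54 + J (O(J) = J + 3*18 = J + 54 = 54 + J)
O(-1827) - 2468792 = (54 - 1827) - 2468792 = -1773 - 2468792 = -2470565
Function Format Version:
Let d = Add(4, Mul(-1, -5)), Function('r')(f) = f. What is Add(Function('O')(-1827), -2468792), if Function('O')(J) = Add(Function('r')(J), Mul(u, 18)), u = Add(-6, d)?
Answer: -2470565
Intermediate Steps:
d = 9 (d = Add(4, 5) = 9)
u = 3 (u = Add(-6, 9) = 3)
Function('O')(J) = Add(54, J) (Function('O')(J) = Add(J, Mul(3, 18)) = Add(J, 54) = Add(54, J))
Add(Function('O')(-1827), -2468792) = Add(Add(54, -1827), -2468792) = Add(-1773, -2468792) = -2470565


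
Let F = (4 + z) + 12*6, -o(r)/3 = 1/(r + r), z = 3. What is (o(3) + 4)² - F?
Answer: -267/4 ≈ -66.750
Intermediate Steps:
o(r) = -3/(2*r) (o(r) = -3/(r + r) = -3*1/(2*r) = -3/(2*r))
F = 79 (F = (4 + 3) + 12*6 = 7 + 72 = 79)
(o(3) + 4)² - F = (-3/2/3 + 4)² - 1*79 = (-3/2*⅓ + 4)² - 79 = (-½ + 4)² - 79 = (7/2)² - 79 = 49/4 - 79 = -267/4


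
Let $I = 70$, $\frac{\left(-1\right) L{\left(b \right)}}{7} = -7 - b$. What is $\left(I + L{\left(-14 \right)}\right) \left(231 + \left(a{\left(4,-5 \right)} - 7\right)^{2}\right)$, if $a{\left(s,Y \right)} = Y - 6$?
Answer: $11655$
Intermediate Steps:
$L{\left(b \right)} = 49 + 7 b$ ($L{\left(b \right)} = - 7 \left(-7 - b\right) = 49 + 7 b$)
$a{\left(s,Y \right)} = -6 + Y$ ($a{\left(s,Y \right)} = Y - 6 = -6 + Y$)
$\left(I + L{\left(-14 \right)}\right) \left(231 + \left(a{\left(4,-5 \right)} - 7\right)^{2}\right) = \left(70 + \left(49 + 7 \left(-14\right)\right)\right) \left(231 + \left(\left(-6 - 5\right) - 7\right)^{2}\right) = \left(70 + \left(49 - 98\right)\right) \left(231 + \left(-11 - 7\right)^{2}\right) = \left(70 - 49\right) \left(231 + \left(-18\right)^{2}\right) = 21 \left(231 + 324\right) = 21 \cdot 555 = 11655$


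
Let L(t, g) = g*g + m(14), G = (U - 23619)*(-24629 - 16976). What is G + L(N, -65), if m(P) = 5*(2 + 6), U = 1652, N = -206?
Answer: 913941300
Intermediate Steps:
m(P) = 40 (m(P) = 5*8 = 40)
G = 913937035 (G = (1652 - 23619)*(-24629 - 16976) = -21967*(-41605) = 913937035)
L(t, g) = 40 + g² (L(t, g) = g*g + 40 = g² + 40 = 40 + g²)
G + L(N, -65) = 913937035 + (40 + (-65)²) = 913937035 + (40 + 4225) = 913937035 + 4265 = 913941300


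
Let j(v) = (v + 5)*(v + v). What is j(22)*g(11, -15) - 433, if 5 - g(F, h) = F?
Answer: -7561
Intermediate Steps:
g(F, h) = 5 - F
j(v) = 2*v*(5 + v) (j(v) = (5 + v)*(2*v) = 2*v*(5 + v))
j(22)*g(11, -15) - 433 = (2*22*(5 + 22))*(5 - 1*11) - 433 = (2*22*27)*(5 - 11) - 433 = 1188*(-6) - 433 = -7128 - 433 = -7561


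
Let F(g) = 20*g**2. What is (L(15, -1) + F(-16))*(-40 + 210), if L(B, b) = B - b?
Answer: 873120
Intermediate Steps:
(L(15, -1) + F(-16))*(-40 + 210) = ((15 - 1*(-1)) + 20*(-16)**2)*(-40 + 210) = ((15 + 1) + 20*256)*170 = (16 + 5120)*170 = 5136*170 = 873120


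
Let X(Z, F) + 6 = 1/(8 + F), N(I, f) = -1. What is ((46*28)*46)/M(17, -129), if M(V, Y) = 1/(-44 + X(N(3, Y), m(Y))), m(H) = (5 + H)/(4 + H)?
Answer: -830582900/281 ≈ -2.9558e+6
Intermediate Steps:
m(H) = (5 + H)/(4 + H)
X(Z, F) = -6 + 1/(8 + F)
M(V, Y) = 1/(-44 + (-47 - 6*(5 + Y)/(4 + Y))/(8 + (5 + Y)/(4 + Y)))
((46*28)*46)/M(17, -129) = ((46*28)*46)/(((-37 - 9*(-129))/(1846 + 449*(-129)))) = (1288*46)/(((-37 + 1161)/(1846 - 57921))) = 59248/((1124/(-56075))) = 59248/((-1/56075*1124)) = 59248/(-1124/56075) = 59248*(-56075/1124) = -830582900/281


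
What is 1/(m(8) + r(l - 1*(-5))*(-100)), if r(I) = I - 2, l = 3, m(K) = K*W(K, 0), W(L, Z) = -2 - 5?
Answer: -1/656 ≈ -0.0015244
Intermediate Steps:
W(L, Z) = -7
m(K) = -7*K (m(K) = K*(-7) = -7*K)
r(I) = -2 + I
1/(m(8) + r(l - 1*(-5))*(-100)) = 1/(-7*8 + (-2 + (3 - 1*(-5)))*(-100)) = 1/(-56 + (-2 + (3 + 5))*(-100)) = 1/(-56 + (-2 + 8)*(-100)) = 1/(-56 + 6*(-100)) = 1/(-56 - 600) = 1/(-656) = -1/656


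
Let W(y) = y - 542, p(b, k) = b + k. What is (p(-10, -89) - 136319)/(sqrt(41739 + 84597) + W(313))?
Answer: -31239722/73895 - 1091344*sqrt(1974)/73895 ≈ -1078.9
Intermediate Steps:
W(y) = -542 + y
(p(-10, -89) - 136319)/(sqrt(41739 + 84597) + W(313)) = ((-10 - 89) - 136319)/(sqrt(41739 + 84597) + (-542 + 313)) = (-99 - 136319)/(sqrt(126336) - 229) = -136418/(8*sqrt(1974) - 229) = -136418/(-229 + 8*sqrt(1974))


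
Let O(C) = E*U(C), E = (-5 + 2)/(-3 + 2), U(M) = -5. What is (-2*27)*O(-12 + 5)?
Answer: 810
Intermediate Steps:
E = 3 (E = -3/(-1) = -3*(-1) = 3)
O(C) = -15 (O(C) = 3*(-5) = -15)
(-2*27)*O(-12 + 5) = -2*27*(-15) = -54*(-15) = 810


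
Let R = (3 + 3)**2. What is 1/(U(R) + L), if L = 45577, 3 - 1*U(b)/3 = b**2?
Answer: 1/41698 ≈ 2.3982e-5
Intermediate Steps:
R = 36 (R = 6**2 = 36)
U(b) = 9 - 3*b**2
1/(U(R) + L) = 1/((9 - 3*36**2) + 45577) = 1/((9 - 3*1296) + 45577) = 1/((9 - 3888) + 45577) = 1/(-3879 + 45577) = 1/41698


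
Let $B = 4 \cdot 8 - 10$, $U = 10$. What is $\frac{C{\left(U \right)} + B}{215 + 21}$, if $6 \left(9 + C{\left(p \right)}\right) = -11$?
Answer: $\frac{67}{1416} \approx 0.047316$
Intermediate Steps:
$C{\left(p \right)} = - \frac{65}{6}$ ($C{\left(p \right)} = -9 + \frac{1}{6} \left(-11\right) = -9 - \frac{11}{6} = - \frac{65}{6}$)
$B = 22$ ($B = 32 - 10 = 22$)
$\frac{C{\left(U \right)} + B}{215 + 21} = \frac{- \frac{65}{6} + 22}{215 + 21} = \frac{67}{6 \cdot 236} = \frac{67}{6} \cdot \frac{1}{236} = \frac{67}{1416}$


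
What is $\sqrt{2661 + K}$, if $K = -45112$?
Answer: $i \sqrt{42451} \approx 206.04 i$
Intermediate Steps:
$\sqrt{2661 + K} = \sqrt{2661 - 45112} = \sqrt{-42451} = i \sqrt{42451}$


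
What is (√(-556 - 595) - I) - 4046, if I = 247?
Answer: -4293 + I*√1151 ≈ -4293.0 + 33.926*I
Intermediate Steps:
(√(-556 - 595) - I) - 4046 = (√(-556 - 595) - 1*247) - 4046 = (√(-1151) - 247) - 4046 = (I*√1151 - 247) - 4046 = (-247 + I*√1151) - 4046 = -4293 + I*√1151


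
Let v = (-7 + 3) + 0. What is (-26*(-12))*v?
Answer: -1248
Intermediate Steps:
v = -4 (v = -4 + 0 = -4)
(-26*(-12))*v = -26*(-12)*(-4) = 312*(-4) = -1248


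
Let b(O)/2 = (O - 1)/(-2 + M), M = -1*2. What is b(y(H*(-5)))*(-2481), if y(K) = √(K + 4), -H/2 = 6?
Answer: 17367/2 ≈ 8683.5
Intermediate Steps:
M = -2
H = -12 (H = -2*6 = -12)
y(K) = √(4 + K)
b(O) = ½ - O/2 (b(O) = 2*((O - 1)/(-2 - 2)) = 2*((-1 + O)/(-4)) = 2*((-1 + O)*(-¼)) = 2*(¼ - O/4) = ½ - O/2)
b(y(H*(-5)))*(-2481) = (½ - √(4 - 12*(-5))/2)*(-2481) = (½ - √(4 + 60)/2)*(-2481) = (½ - √64/2)*(-2481) = (½ - ½*8)*(-2481) = (½ - 4)*(-2481) = -7/2*(-2481) = 17367/2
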